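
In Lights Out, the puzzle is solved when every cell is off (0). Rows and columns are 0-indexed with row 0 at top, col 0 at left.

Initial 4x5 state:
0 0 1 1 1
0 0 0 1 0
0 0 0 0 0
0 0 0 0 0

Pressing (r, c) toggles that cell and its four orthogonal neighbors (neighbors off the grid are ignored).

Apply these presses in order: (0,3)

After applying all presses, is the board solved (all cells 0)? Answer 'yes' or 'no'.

After press 1 at (0,3):
0 0 0 0 0
0 0 0 0 0
0 0 0 0 0
0 0 0 0 0

Lights still on: 0

Answer: yes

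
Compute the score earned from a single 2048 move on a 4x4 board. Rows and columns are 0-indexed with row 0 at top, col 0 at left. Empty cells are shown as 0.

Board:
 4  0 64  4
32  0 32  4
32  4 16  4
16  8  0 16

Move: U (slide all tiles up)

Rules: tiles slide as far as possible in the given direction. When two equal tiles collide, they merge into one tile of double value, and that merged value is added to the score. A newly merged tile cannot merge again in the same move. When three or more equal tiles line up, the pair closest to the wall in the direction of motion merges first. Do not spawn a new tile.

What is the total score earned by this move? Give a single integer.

Answer: 72

Derivation:
Slide up:
col 0: [4, 32, 32, 16] -> [4, 64, 16, 0]  score +64 (running 64)
col 1: [0, 0, 4, 8] -> [4, 8, 0, 0]  score +0 (running 64)
col 2: [64, 32, 16, 0] -> [64, 32, 16, 0]  score +0 (running 64)
col 3: [4, 4, 4, 16] -> [8, 4, 16, 0]  score +8 (running 72)
Board after move:
 4  4 64  8
64  8 32  4
16  0 16 16
 0  0  0  0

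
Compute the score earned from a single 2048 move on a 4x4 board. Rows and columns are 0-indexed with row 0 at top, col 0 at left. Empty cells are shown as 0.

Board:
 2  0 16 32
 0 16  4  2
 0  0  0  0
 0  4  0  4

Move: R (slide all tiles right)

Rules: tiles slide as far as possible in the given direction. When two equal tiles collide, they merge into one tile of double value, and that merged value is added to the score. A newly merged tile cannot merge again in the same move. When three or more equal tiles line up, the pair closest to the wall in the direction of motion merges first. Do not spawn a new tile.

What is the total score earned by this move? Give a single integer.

Slide right:
row 0: [2, 0, 16, 32] -> [0, 2, 16, 32]  score +0 (running 0)
row 1: [0, 16, 4, 2] -> [0, 16, 4, 2]  score +0 (running 0)
row 2: [0, 0, 0, 0] -> [0, 0, 0, 0]  score +0 (running 0)
row 3: [0, 4, 0, 4] -> [0, 0, 0, 8]  score +8 (running 8)
Board after move:
 0  2 16 32
 0 16  4  2
 0  0  0  0
 0  0  0  8

Answer: 8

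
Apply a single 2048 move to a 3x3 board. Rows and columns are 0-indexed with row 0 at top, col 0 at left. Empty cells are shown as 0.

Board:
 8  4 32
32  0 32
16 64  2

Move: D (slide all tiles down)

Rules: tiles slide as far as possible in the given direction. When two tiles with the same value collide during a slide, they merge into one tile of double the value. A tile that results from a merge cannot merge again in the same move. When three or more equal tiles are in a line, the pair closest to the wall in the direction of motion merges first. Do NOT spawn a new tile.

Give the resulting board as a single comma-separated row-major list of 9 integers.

Answer: 8, 0, 0, 32, 4, 64, 16, 64, 2

Derivation:
Slide down:
col 0: [8, 32, 16] -> [8, 32, 16]
col 1: [4, 0, 64] -> [0, 4, 64]
col 2: [32, 32, 2] -> [0, 64, 2]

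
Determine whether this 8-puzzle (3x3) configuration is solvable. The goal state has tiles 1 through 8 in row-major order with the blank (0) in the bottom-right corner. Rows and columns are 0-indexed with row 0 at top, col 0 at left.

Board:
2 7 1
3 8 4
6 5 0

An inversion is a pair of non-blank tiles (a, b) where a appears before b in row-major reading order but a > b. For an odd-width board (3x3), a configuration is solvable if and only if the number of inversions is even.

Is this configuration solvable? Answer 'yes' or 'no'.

Answer: yes

Derivation:
Inversions (pairs i<j in row-major order where tile[i] > tile[j] > 0): 10
10 is even, so the puzzle is solvable.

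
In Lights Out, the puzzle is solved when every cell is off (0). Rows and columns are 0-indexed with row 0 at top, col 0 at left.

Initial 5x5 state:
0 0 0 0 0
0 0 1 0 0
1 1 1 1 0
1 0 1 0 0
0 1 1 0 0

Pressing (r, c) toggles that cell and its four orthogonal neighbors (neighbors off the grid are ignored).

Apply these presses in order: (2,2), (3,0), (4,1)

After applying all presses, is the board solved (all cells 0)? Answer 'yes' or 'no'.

Answer: yes

Derivation:
After press 1 at (2,2):
0 0 0 0 0
0 0 0 0 0
1 0 0 0 0
1 0 0 0 0
0 1 1 0 0

After press 2 at (3,0):
0 0 0 0 0
0 0 0 0 0
0 0 0 0 0
0 1 0 0 0
1 1 1 0 0

After press 3 at (4,1):
0 0 0 0 0
0 0 0 0 0
0 0 0 0 0
0 0 0 0 0
0 0 0 0 0

Lights still on: 0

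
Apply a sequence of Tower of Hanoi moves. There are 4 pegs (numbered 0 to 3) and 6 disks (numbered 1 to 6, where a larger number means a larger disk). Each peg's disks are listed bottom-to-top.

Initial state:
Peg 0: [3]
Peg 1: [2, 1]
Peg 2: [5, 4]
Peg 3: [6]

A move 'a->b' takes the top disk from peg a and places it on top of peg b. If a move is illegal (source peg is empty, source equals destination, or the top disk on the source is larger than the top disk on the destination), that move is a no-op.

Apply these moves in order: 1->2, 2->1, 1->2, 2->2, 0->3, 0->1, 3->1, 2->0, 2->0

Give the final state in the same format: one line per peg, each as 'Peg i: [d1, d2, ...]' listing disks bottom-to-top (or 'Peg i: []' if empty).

Answer: Peg 0: [1]
Peg 1: [2]
Peg 2: [5, 4]
Peg 3: [6, 3]

Derivation:
After move 1 (1->2):
Peg 0: [3]
Peg 1: [2]
Peg 2: [5, 4, 1]
Peg 3: [6]

After move 2 (2->1):
Peg 0: [3]
Peg 1: [2, 1]
Peg 2: [5, 4]
Peg 3: [6]

After move 3 (1->2):
Peg 0: [3]
Peg 1: [2]
Peg 2: [5, 4, 1]
Peg 3: [6]

After move 4 (2->2):
Peg 0: [3]
Peg 1: [2]
Peg 2: [5, 4, 1]
Peg 3: [6]

After move 5 (0->3):
Peg 0: []
Peg 1: [2]
Peg 2: [5, 4, 1]
Peg 3: [6, 3]

After move 6 (0->1):
Peg 0: []
Peg 1: [2]
Peg 2: [5, 4, 1]
Peg 3: [6, 3]

After move 7 (3->1):
Peg 0: []
Peg 1: [2]
Peg 2: [5, 4, 1]
Peg 3: [6, 3]

After move 8 (2->0):
Peg 0: [1]
Peg 1: [2]
Peg 2: [5, 4]
Peg 3: [6, 3]

After move 9 (2->0):
Peg 0: [1]
Peg 1: [2]
Peg 2: [5, 4]
Peg 3: [6, 3]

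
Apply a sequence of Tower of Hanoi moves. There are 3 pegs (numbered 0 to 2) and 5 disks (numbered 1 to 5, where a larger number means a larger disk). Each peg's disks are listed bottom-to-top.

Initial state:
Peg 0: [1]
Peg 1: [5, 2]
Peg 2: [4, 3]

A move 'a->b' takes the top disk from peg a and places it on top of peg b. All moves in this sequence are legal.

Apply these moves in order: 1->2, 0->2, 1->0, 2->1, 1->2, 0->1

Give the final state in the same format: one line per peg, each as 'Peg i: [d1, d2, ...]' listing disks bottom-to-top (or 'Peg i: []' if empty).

After move 1 (1->2):
Peg 0: [1]
Peg 1: [5]
Peg 2: [4, 3, 2]

After move 2 (0->2):
Peg 0: []
Peg 1: [5]
Peg 2: [4, 3, 2, 1]

After move 3 (1->0):
Peg 0: [5]
Peg 1: []
Peg 2: [4, 3, 2, 1]

After move 4 (2->1):
Peg 0: [5]
Peg 1: [1]
Peg 2: [4, 3, 2]

After move 5 (1->2):
Peg 0: [5]
Peg 1: []
Peg 2: [4, 3, 2, 1]

After move 6 (0->1):
Peg 0: []
Peg 1: [5]
Peg 2: [4, 3, 2, 1]

Answer: Peg 0: []
Peg 1: [5]
Peg 2: [4, 3, 2, 1]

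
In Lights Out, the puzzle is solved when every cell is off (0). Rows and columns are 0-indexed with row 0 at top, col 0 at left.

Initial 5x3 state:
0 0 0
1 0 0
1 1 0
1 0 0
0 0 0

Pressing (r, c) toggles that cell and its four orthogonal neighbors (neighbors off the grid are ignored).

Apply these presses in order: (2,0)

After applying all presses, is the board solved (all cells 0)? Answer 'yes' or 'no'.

Answer: yes

Derivation:
After press 1 at (2,0):
0 0 0
0 0 0
0 0 0
0 0 0
0 0 0

Lights still on: 0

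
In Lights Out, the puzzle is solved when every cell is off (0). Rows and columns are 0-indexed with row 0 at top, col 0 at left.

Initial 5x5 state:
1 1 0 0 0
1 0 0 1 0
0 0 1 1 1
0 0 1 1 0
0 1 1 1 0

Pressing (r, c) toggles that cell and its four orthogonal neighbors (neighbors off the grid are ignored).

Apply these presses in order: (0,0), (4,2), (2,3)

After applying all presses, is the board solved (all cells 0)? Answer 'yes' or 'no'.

After press 1 at (0,0):
0 0 0 0 0
0 0 0 1 0
0 0 1 1 1
0 0 1 1 0
0 1 1 1 0

After press 2 at (4,2):
0 0 0 0 0
0 0 0 1 0
0 0 1 1 1
0 0 0 1 0
0 0 0 0 0

After press 3 at (2,3):
0 0 0 0 0
0 0 0 0 0
0 0 0 0 0
0 0 0 0 0
0 0 0 0 0

Lights still on: 0

Answer: yes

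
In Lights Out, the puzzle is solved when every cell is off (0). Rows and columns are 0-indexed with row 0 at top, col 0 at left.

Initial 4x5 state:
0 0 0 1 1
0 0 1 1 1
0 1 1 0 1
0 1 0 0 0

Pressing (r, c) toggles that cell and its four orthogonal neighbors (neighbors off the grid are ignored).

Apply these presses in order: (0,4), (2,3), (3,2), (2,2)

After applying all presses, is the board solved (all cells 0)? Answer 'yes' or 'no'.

Answer: yes

Derivation:
After press 1 at (0,4):
0 0 0 0 0
0 0 1 1 0
0 1 1 0 1
0 1 0 0 0

After press 2 at (2,3):
0 0 0 0 0
0 0 1 0 0
0 1 0 1 0
0 1 0 1 0

After press 3 at (3,2):
0 0 0 0 0
0 0 1 0 0
0 1 1 1 0
0 0 1 0 0

After press 4 at (2,2):
0 0 0 0 0
0 0 0 0 0
0 0 0 0 0
0 0 0 0 0

Lights still on: 0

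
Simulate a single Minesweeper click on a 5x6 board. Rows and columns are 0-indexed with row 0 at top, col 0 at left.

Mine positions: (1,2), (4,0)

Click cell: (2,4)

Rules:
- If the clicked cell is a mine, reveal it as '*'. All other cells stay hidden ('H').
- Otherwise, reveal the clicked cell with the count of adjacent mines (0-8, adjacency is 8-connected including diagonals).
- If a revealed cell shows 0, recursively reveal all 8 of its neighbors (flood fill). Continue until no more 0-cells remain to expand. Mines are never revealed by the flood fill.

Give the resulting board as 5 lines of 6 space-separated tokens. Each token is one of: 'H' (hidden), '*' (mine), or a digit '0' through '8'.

H H H 1 0 0
H H H 1 0 0
H 1 1 1 0 0
H 1 0 0 0 0
H 1 0 0 0 0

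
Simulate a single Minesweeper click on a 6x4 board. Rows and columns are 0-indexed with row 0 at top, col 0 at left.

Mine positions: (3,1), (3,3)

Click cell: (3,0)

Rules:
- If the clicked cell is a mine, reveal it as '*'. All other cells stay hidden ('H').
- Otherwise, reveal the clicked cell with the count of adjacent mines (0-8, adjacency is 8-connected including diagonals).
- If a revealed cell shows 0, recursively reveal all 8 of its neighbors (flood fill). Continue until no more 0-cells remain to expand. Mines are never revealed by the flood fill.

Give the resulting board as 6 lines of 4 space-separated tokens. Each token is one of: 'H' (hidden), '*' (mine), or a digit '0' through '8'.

H H H H
H H H H
H H H H
1 H H H
H H H H
H H H H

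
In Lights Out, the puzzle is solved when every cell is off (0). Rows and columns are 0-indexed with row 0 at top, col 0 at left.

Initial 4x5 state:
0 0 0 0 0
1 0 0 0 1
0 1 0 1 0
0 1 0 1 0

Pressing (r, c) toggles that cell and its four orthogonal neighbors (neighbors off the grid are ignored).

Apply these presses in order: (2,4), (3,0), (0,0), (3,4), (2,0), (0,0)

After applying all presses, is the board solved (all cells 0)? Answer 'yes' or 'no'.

After press 1 at (2,4):
0 0 0 0 0
1 0 0 0 0
0 1 0 0 1
0 1 0 1 1

After press 2 at (3,0):
0 0 0 0 0
1 0 0 0 0
1 1 0 0 1
1 0 0 1 1

After press 3 at (0,0):
1 1 0 0 0
0 0 0 0 0
1 1 0 0 1
1 0 0 1 1

After press 4 at (3,4):
1 1 0 0 0
0 0 0 0 0
1 1 0 0 0
1 0 0 0 0

After press 5 at (2,0):
1 1 0 0 0
1 0 0 0 0
0 0 0 0 0
0 0 0 0 0

After press 6 at (0,0):
0 0 0 0 0
0 0 0 0 0
0 0 0 0 0
0 0 0 0 0

Lights still on: 0

Answer: yes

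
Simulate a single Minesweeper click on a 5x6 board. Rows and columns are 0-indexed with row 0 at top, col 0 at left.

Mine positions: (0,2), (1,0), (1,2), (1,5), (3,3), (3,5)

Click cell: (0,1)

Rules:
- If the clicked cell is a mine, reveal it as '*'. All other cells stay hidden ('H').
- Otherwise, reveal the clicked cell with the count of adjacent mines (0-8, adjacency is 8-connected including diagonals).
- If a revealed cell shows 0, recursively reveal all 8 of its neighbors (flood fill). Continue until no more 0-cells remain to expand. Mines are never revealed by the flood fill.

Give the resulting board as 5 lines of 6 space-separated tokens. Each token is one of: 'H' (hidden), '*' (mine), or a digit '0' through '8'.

H 3 H H H H
H H H H H H
H H H H H H
H H H H H H
H H H H H H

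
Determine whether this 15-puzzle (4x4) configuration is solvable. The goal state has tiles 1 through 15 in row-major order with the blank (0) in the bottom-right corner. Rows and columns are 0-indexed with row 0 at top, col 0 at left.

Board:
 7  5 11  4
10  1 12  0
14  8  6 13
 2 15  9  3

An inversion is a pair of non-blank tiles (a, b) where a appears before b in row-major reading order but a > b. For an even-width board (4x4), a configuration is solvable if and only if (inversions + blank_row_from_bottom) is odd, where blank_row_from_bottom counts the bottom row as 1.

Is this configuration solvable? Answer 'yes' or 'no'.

Inversions: 49
Blank is in row 1 (0-indexed from top), which is row 3 counting from the bottom (bottom = 1).
49 + 3 = 52, which is even, so the puzzle is not solvable.

Answer: no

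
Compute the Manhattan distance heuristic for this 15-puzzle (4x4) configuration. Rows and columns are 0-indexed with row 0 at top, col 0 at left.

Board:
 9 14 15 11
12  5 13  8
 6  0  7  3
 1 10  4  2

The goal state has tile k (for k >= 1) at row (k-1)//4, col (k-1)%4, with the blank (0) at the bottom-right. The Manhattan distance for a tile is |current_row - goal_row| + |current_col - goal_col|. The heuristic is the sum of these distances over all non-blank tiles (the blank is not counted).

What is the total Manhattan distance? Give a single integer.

Answer: 39

Derivation:
Tile 9: at (0,0), goal (2,0), distance |0-2|+|0-0| = 2
Tile 14: at (0,1), goal (3,1), distance |0-3|+|1-1| = 3
Tile 15: at (0,2), goal (3,2), distance |0-3|+|2-2| = 3
Tile 11: at (0,3), goal (2,2), distance |0-2|+|3-2| = 3
Tile 12: at (1,0), goal (2,3), distance |1-2|+|0-3| = 4
Tile 5: at (1,1), goal (1,0), distance |1-1|+|1-0| = 1
Tile 13: at (1,2), goal (3,0), distance |1-3|+|2-0| = 4
Tile 8: at (1,3), goal (1,3), distance |1-1|+|3-3| = 0
Tile 6: at (2,0), goal (1,1), distance |2-1|+|0-1| = 2
Tile 7: at (2,2), goal (1,2), distance |2-1|+|2-2| = 1
Tile 3: at (2,3), goal (0,2), distance |2-0|+|3-2| = 3
Tile 1: at (3,0), goal (0,0), distance |3-0|+|0-0| = 3
Tile 10: at (3,1), goal (2,1), distance |3-2|+|1-1| = 1
Tile 4: at (3,2), goal (0,3), distance |3-0|+|2-3| = 4
Tile 2: at (3,3), goal (0,1), distance |3-0|+|3-1| = 5
Sum: 2 + 3 + 3 + 3 + 4 + 1 + 4 + 0 + 2 + 1 + 3 + 3 + 1 + 4 + 5 = 39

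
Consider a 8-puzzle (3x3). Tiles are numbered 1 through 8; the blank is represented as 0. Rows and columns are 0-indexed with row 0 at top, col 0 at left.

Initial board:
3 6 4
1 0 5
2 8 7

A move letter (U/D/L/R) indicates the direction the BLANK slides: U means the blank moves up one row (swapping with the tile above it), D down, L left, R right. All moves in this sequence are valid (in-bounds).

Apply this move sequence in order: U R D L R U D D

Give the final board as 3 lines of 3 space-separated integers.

After move 1 (U):
3 0 4
1 6 5
2 8 7

After move 2 (R):
3 4 0
1 6 5
2 8 7

After move 3 (D):
3 4 5
1 6 0
2 8 7

After move 4 (L):
3 4 5
1 0 6
2 8 7

After move 5 (R):
3 4 5
1 6 0
2 8 7

After move 6 (U):
3 4 0
1 6 5
2 8 7

After move 7 (D):
3 4 5
1 6 0
2 8 7

After move 8 (D):
3 4 5
1 6 7
2 8 0

Answer: 3 4 5
1 6 7
2 8 0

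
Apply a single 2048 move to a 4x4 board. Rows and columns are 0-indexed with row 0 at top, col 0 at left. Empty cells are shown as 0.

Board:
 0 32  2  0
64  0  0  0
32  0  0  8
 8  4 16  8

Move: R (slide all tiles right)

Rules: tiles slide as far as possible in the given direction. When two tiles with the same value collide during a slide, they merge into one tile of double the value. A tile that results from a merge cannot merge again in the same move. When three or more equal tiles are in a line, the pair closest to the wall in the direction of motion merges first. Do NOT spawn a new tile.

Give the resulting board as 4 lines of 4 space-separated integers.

Slide right:
row 0: [0, 32, 2, 0] -> [0, 0, 32, 2]
row 1: [64, 0, 0, 0] -> [0, 0, 0, 64]
row 2: [32, 0, 0, 8] -> [0, 0, 32, 8]
row 3: [8, 4, 16, 8] -> [8, 4, 16, 8]

Answer:  0  0 32  2
 0  0  0 64
 0  0 32  8
 8  4 16  8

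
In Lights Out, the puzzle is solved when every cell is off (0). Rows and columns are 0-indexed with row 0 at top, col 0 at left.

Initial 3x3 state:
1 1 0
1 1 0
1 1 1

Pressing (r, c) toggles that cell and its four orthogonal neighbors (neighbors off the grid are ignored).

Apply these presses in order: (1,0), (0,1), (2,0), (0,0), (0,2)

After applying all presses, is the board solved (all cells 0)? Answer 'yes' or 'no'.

After press 1 at (1,0):
0 1 0
0 0 0
0 1 1

After press 2 at (0,1):
1 0 1
0 1 0
0 1 1

After press 3 at (2,0):
1 0 1
1 1 0
1 0 1

After press 4 at (0,0):
0 1 1
0 1 0
1 0 1

After press 5 at (0,2):
0 0 0
0 1 1
1 0 1

Lights still on: 4

Answer: no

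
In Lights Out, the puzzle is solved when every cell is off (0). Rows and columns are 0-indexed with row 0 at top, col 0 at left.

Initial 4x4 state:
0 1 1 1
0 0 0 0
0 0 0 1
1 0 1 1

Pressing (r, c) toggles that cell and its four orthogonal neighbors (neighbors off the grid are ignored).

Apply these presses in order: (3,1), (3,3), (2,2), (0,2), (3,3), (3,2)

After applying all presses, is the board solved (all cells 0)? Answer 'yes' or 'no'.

After press 1 at (3,1):
0 1 1 1
0 0 0 0
0 1 0 1
0 1 0 1

After press 2 at (3,3):
0 1 1 1
0 0 0 0
0 1 0 0
0 1 1 0

After press 3 at (2,2):
0 1 1 1
0 0 1 0
0 0 1 1
0 1 0 0

After press 4 at (0,2):
0 0 0 0
0 0 0 0
0 0 1 1
0 1 0 0

After press 5 at (3,3):
0 0 0 0
0 0 0 0
0 0 1 0
0 1 1 1

After press 6 at (3,2):
0 0 0 0
0 0 0 0
0 0 0 0
0 0 0 0

Lights still on: 0

Answer: yes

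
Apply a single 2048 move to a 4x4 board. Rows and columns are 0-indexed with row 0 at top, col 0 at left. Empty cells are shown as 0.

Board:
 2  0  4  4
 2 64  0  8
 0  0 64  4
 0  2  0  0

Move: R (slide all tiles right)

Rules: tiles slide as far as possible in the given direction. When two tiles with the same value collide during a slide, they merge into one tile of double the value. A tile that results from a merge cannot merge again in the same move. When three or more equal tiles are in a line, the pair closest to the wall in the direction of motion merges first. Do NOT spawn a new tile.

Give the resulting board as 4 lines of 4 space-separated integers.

Answer:  0  0  2  8
 0  2 64  8
 0  0 64  4
 0  0  0  2

Derivation:
Slide right:
row 0: [2, 0, 4, 4] -> [0, 0, 2, 8]
row 1: [2, 64, 0, 8] -> [0, 2, 64, 8]
row 2: [0, 0, 64, 4] -> [0, 0, 64, 4]
row 3: [0, 2, 0, 0] -> [0, 0, 0, 2]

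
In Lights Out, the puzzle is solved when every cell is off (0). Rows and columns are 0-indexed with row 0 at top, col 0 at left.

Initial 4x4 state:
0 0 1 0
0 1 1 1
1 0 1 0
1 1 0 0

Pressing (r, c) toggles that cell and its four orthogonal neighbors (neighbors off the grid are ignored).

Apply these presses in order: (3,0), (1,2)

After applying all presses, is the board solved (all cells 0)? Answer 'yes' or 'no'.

After press 1 at (3,0):
0 0 1 0
0 1 1 1
0 0 1 0
0 0 0 0

After press 2 at (1,2):
0 0 0 0
0 0 0 0
0 0 0 0
0 0 0 0

Lights still on: 0

Answer: yes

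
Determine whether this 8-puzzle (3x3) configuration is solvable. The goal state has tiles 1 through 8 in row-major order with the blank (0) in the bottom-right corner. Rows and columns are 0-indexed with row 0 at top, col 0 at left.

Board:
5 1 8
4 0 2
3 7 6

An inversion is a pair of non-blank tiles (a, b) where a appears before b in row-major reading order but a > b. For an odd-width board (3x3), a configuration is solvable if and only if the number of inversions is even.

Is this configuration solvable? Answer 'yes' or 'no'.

Inversions (pairs i<j in row-major order where tile[i] > tile[j] > 0): 12
12 is even, so the puzzle is solvable.

Answer: yes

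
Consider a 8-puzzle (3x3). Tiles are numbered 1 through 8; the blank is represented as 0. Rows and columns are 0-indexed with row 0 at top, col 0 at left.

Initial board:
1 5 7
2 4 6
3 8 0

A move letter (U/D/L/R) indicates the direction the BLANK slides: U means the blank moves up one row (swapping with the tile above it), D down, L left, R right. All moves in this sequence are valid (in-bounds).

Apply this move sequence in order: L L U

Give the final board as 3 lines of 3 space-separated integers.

Answer: 1 5 7
0 4 6
2 3 8

Derivation:
After move 1 (L):
1 5 7
2 4 6
3 0 8

After move 2 (L):
1 5 7
2 4 6
0 3 8

After move 3 (U):
1 5 7
0 4 6
2 3 8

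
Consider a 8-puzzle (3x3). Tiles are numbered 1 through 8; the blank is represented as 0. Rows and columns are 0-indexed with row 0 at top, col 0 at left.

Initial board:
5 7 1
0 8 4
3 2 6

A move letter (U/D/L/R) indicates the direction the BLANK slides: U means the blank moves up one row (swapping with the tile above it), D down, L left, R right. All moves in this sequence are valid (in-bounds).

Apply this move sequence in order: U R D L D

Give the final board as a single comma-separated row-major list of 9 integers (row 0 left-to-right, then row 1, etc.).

Answer: 7, 8, 1, 3, 5, 4, 0, 2, 6

Derivation:
After move 1 (U):
0 7 1
5 8 4
3 2 6

After move 2 (R):
7 0 1
5 8 4
3 2 6

After move 3 (D):
7 8 1
5 0 4
3 2 6

After move 4 (L):
7 8 1
0 5 4
3 2 6

After move 5 (D):
7 8 1
3 5 4
0 2 6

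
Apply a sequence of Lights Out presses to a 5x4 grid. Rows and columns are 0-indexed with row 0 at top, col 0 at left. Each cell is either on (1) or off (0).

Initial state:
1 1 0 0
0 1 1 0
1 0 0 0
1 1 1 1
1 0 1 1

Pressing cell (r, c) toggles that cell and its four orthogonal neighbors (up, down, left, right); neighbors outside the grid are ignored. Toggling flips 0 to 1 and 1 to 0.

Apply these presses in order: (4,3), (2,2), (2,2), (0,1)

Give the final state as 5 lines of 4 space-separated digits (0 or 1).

Answer: 0 0 1 0
0 0 1 0
1 0 0 0
1 1 1 0
1 0 0 0

Derivation:
After press 1 at (4,3):
1 1 0 0
0 1 1 0
1 0 0 0
1 1 1 0
1 0 0 0

After press 2 at (2,2):
1 1 0 0
0 1 0 0
1 1 1 1
1 1 0 0
1 0 0 0

After press 3 at (2,2):
1 1 0 0
0 1 1 0
1 0 0 0
1 1 1 0
1 0 0 0

After press 4 at (0,1):
0 0 1 0
0 0 1 0
1 0 0 0
1 1 1 0
1 0 0 0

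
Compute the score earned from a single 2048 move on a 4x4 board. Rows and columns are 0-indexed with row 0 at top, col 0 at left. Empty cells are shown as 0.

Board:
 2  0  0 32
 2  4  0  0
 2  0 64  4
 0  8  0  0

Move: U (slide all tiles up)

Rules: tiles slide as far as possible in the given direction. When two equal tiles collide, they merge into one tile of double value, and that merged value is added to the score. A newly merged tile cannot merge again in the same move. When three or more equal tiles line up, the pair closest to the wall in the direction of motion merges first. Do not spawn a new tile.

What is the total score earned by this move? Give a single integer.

Answer: 4

Derivation:
Slide up:
col 0: [2, 2, 2, 0] -> [4, 2, 0, 0]  score +4 (running 4)
col 1: [0, 4, 0, 8] -> [4, 8, 0, 0]  score +0 (running 4)
col 2: [0, 0, 64, 0] -> [64, 0, 0, 0]  score +0 (running 4)
col 3: [32, 0, 4, 0] -> [32, 4, 0, 0]  score +0 (running 4)
Board after move:
 4  4 64 32
 2  8  0  4
 0  0  0  0
 0  0  0  0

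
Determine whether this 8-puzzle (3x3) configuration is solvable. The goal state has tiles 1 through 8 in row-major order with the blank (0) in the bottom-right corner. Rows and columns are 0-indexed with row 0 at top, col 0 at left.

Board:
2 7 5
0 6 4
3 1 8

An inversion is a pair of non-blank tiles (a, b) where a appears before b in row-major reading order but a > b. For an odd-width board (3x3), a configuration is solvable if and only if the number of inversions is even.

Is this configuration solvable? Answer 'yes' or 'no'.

Inversions (pairs i<j in row-major order where tile[i] > tile[j] > 0): 15
15 is odd, so the puzzle is not solvable.

Answer: no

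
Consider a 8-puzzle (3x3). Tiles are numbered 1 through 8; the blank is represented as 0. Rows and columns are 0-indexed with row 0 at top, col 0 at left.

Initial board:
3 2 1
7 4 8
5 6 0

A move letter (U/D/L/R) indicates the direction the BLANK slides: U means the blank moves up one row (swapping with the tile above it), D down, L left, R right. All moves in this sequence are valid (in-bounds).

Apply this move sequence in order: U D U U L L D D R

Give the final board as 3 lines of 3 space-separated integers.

Answer: 7 3 2
5 4 1
6 0 8

Derivation:
After move 1 (U):
3 2 1
7 4 0
5 6 8

After move 2 (D):
3 2 1
7 4 8
5 6 0

After move 3 (U):
3 2 1
7 4 0
5 6 8

After move 4 (U):
3 2 0
7 4 1
5 6 8

After move 5 (L):
3 0 2
7 4 1
5 6 8

After move 6 (L):
0 3 2
7 4 1
5 6 8

After move 7 (D):
7 3 2
0 4 1
5 6 8

After move 8 (D):
7 3 2
5 4 1
0 6 8

After move 9 (R):
7 3 2
5 4 1
6 0 8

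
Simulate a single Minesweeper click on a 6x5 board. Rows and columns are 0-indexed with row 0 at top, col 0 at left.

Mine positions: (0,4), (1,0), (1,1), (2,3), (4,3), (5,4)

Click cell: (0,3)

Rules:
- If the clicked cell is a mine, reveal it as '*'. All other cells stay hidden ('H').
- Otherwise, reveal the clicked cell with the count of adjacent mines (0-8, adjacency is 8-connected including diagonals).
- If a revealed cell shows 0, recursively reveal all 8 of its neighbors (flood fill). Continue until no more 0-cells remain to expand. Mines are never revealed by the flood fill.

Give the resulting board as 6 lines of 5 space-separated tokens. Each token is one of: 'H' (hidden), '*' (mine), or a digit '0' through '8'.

H H H 1 H
H H H H H
H H H H H
H H H H H
H H H H H
H H H H H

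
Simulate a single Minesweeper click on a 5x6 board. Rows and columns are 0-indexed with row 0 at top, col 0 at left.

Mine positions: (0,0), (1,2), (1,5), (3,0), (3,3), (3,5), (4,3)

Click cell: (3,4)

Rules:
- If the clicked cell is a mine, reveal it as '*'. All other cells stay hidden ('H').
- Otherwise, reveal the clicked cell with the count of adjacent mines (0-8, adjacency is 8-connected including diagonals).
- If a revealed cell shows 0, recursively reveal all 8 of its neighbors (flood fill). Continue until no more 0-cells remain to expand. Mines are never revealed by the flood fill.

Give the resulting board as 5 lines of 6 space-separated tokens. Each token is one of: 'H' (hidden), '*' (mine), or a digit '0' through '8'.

H H H H H H
H H H H H H
H H H H H H
H H H H 3 H
H H H H H H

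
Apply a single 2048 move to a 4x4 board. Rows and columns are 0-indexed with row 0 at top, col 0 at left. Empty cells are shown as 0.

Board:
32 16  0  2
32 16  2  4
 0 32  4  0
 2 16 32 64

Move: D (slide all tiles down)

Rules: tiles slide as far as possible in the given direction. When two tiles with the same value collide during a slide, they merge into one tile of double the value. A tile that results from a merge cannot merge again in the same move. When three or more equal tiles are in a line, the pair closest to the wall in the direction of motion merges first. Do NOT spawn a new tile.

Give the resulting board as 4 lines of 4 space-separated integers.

Answer:  0  0  0  0
 0 32  2  2
64 32  4  4
 2 16 32 64

Derivation:
Slide down:
col 0: [32, 32, 0, 2] -> [0, 0, 64, 2]
col 1: [16, 16, 32, 16] -> [0, 32, 32, 16]
col 2: [0, 2, 4, 32] -> [0, 2, 4, 32]
col 3: [2, 4, 0, 64] -> [0, 2, 4, 64]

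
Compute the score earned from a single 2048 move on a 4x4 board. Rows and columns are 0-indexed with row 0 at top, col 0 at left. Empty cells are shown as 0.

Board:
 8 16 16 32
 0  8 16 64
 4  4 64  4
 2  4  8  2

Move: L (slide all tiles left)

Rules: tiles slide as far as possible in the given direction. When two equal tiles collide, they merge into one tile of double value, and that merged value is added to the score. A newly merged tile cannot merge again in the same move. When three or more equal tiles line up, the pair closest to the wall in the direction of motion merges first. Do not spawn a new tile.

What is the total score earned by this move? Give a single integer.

Slide left:
row 0: [8, 16, 16, 32] -> [8, 32, 32, 0]  score +32 (running 32)
row 1: [0, 8, 16, 64] -> [8, 16, 64, 0]  score +0 (running 32)
row 2: [4, 4, 64, 4] -> [8, 64, 4, 0]  score +8 (running 40)
row 3: [2, 4, 8, 2] -> [2, 4, 8, 2]  score +0 (running 40)
Board after move:
 8 32 32  0
 8 16 64  0
 8 64  4  0
 2  4  8  2

Answer: 40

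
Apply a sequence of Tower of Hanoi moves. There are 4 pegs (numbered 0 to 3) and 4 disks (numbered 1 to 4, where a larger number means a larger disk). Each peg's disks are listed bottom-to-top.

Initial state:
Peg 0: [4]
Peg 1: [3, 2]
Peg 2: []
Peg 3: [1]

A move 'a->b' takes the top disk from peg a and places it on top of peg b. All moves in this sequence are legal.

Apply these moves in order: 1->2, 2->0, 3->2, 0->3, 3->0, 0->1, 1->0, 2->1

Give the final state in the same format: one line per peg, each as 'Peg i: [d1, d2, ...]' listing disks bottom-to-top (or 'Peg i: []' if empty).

After move 1 (1->2):
Peg 0: [4]
Peg 1: [3]
Peg 2: [2]
Peg 3: [1]

After move 2 (2->0):
Peg 0: [4, 2]
Peg 1: [3]
Peg 2: []
Peg 3: [1]

After move 3 (3->2):
Peg 0: [4, 2]
Peg 1: [3]
Peg 2: [1]
Peg 3: []

After move 4 (0->3):
Peg 0: [4]
Peg 1: [3]
Peg 2: [1]
Peg 3: [2]

After move 5 (3->0):
Peg 0: [4, 2]
Peg 1: [3]
Peg 2: [1]
Peg 3: []

After move 6 (0->1):
Peg 0: [4]
Peg 1: [3, 2]
Peg 2: [1]
Peg 3: []

After move 7 (1->0):
Peg 0: [4, 2]
Peg 1: [3]
Peg 2: [1]
Peg 3: []

After move 8 (2->1):
Peg 0: [4, 2]
Peg 1: [3, 1]
Peg 2: []
Peg 3: []

Answer: Peg 0: [4, 2]
Peg 1: [3, 1]
Peg 2: []
Peg 3: []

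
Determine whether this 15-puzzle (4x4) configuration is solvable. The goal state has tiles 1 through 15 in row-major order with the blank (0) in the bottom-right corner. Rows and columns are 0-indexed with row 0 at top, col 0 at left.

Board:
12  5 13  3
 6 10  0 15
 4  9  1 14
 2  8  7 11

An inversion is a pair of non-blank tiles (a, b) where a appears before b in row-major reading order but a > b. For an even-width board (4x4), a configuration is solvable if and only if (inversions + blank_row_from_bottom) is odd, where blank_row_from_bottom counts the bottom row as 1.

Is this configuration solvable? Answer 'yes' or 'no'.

Answer: no

Derivation:
Inversions: 55
Blank is in row 1 (0-indexed from top), which is row 3 counting from the bottom (bottom = 1).
55 + 3 = 58, which is even, so the puzzle is not solvable.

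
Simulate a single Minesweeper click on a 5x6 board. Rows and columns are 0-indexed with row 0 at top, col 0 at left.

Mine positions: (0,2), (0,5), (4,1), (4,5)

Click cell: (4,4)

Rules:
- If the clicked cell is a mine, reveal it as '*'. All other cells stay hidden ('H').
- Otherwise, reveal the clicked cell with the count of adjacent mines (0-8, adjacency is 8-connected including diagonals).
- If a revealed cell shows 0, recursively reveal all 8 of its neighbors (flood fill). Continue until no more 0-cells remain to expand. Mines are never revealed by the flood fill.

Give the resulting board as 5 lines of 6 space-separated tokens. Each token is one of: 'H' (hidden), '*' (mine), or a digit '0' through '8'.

H H H H H H
H H H H H H
H H H H H H
H H H H H H
H H H H 1 H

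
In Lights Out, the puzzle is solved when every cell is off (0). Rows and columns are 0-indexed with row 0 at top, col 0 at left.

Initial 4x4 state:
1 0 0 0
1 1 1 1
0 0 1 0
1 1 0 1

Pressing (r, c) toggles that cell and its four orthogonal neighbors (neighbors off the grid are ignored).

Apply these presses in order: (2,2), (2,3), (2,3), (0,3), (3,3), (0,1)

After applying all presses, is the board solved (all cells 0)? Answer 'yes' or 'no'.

After press 1 at (2,2):
1 0 0 0
1 1 0 1
0 1 0 1
1 1 1 1

After press 2 at (2,3):
1 0 0 0
1 1 0 0
0 1 1 0
1 1 1 0

After press 3 at (2,3):
1 0 0 0
1 1 0 1
0 1 0 1
1 1 1 1

After press 4 at (0,3):
1 0 1 1
1 1 0 0
0 1 0 1
1 1 1 1

After press 5 at (3,3):
1 0 1 1
1 1 0 0
0 1 0 0
1 1 0 0

After press 6 at (0,1):
0 1 0 1
1 0 0 0
0 1 0 0
1 1 0 0

Lights still on: 6

Answer: no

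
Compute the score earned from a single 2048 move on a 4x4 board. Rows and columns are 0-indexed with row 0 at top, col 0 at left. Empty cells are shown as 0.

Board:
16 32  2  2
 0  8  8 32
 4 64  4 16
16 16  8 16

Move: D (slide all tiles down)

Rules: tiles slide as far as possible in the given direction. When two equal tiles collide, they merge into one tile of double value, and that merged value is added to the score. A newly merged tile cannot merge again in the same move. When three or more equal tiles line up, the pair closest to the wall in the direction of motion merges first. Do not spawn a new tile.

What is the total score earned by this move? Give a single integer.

Answer: 32

Derivation:
Slide down:
col 0: [16, 0, 4, 16] -> [0, 16, 4, 16]  score +0 (running 0)
col 1: [32, 8, 64, 16] -> [32, 8, 64, 16]  score +0 (running 0)
col 2: [2, 8, 4, 8] -> [2, 8, 4, 8]  score +0 (running 0)
col 3: [2, 32, 16, 16] -> [0, 2, 32, 32]  score +32 (running 32)
Board after move:
 0 32  2  0
16  8  8  2
 4 64  4 32
16 16  8 32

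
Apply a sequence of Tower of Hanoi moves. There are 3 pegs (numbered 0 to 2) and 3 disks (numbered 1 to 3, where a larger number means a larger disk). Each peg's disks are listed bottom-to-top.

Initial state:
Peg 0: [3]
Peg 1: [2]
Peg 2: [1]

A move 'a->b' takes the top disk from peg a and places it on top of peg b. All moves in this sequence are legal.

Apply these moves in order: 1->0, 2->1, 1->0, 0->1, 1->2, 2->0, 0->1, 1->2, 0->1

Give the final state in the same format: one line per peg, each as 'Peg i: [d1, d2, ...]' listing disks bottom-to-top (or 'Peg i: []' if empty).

Answer: Peg 0: [3]
Peg 1: [2]
Peg 2: [1]

Derivation:
After move 1 (1->0):
Peg 0: [3, 2]
Peg 1: []
Peg 2: [1]

After move 2 (2->1):
Peg 0: [3, 2]
Peg 1: [1]
Peg 2: []

After move 3 (1->0):
Peg 0: [3, 2, 1]
Peg 1: []
Peg 2: []

After move 4 (0->1):
Peg 0: [3, 2]
Peg 1: [1]
Peg 2: []

After move 5 (1->2):
Peg 0: [3, 2]
Peg 1: []
Peg 2: [1]

After move 6 (2->0):
Peg 0: [3, 2, 1]
Peg 1: []
Peg 2: []

After move 7 (0->1):
Peg 0: [3, 2]
Peg 1: [1]
Peg 2: []

After move 8 (1->2):
Peg 0: [3, 2]
Peg 1: []
Peg 2: [1]

After move 9 (0->1):
Peg 0: [3]
Peg 1: [2]
Peg 2: [1]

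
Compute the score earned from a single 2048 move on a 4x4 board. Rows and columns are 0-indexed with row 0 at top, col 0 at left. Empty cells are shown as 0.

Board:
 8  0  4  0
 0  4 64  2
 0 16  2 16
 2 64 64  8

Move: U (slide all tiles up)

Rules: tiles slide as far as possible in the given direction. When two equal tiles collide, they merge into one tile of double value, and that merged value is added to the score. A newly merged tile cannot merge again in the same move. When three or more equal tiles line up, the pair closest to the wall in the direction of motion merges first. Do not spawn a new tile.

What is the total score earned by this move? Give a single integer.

Slide up:
col 0: [8, 0, 0, 2] -> [8, 2, 0, 0]  score +0 (running 0)
col 1: [0, 4, 16, 64] -> [4, 16, 64, 0]  score +0 (running 0)
col 2: [4, 64, 2, 64] -> [4, 64, 2, 64]  score +0 (running 0)
col 3: [0, 2, 16, 8] -> [2, 16, 8, 0]  score +0 (running 0)
Board after move:
 8  4  4  2
 2 16 64 16
 0 64  2  8
 0  0 64  0

Answer: 0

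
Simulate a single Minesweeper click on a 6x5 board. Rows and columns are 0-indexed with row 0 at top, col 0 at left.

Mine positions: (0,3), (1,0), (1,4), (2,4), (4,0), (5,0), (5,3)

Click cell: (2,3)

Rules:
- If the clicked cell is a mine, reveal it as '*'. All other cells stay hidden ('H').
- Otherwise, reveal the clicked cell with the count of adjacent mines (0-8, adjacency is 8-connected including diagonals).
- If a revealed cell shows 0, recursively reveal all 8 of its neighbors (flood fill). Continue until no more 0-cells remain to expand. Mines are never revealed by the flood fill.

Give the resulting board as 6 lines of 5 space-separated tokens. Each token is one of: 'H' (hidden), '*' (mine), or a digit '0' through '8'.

H H H H H
H H H H H
H H H 2 H
H H H H H
H H H H H
H H H H H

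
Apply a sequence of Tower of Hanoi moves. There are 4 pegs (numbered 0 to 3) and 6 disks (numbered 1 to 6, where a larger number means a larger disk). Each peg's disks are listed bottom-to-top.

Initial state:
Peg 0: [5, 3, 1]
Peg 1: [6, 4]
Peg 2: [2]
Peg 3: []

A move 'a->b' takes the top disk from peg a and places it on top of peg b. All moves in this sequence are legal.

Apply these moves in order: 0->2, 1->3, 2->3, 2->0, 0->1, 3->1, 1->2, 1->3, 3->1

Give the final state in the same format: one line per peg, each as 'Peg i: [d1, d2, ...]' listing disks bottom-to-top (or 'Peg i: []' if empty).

After move 1 (0->2):
Peg 0: [5, 3]
Peg 1: [6, 4]
Peg 2: [2, 1]
Peg 3: []

After move 2 (1->3):
Peg 0: [5, 3]
Peg 1: [6]
Peg 2: [2, 1]
Peg 3: [4]

After move 3 (2->3):
Peg 0: [5, 3]
Peg 1: [6]
Peg 2: [2]
Peg 3: [4, 1]

After move 4 (2->0):
Peg 0: [5, 3, 2]
Peg 1: [6]
Peg 2: []
Peg 3: [4, 1]

After move 5 (0->1):
Peg 0: [5, 3]
Peg 1: [6, 2]
Peg 2: []
Peg 3: [4, 1]

After move 6 (3->1):
Peg 0: [5, 3]
Peg 1: [6, 2, 1]
Peg 2: []
Peg 3: [4]

After move 7 (1->2):
Peg 0: [5, 3]
Peg 1: [6, 2]
Peg 2: [1]
Peg 3: [4]

After move 8 (1->3):
Peg 0: [5, 3]
Peg 1: [6]
Peg 2: [1]
Peg 3: [4, 2]

After move 9 (3->1):
Peg 0: [5, 3]
Peg 1: [6, 2]
Peg 2: [1]
Peg 3: [4]

Answer: Peg 0: [5, 3]
Peg 1: [6, 2]
Peg 2: [1]
Peg 3: [4]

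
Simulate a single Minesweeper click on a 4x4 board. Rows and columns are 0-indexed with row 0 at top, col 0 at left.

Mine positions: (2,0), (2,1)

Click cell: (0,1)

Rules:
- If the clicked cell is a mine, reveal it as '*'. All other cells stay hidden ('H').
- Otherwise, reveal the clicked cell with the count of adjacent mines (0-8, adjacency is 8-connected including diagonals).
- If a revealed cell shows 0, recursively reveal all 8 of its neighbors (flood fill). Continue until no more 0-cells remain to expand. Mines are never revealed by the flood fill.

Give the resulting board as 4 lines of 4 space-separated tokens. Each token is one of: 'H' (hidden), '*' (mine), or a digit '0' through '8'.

0 0 0 0
2 2 1 0
H H 1 0
H H 1 0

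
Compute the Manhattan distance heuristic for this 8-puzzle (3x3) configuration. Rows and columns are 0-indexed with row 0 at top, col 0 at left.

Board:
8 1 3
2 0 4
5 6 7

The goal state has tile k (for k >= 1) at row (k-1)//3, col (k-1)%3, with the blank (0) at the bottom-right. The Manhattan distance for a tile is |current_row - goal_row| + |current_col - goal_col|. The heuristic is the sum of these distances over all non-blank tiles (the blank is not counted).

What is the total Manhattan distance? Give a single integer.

Answer: 14

Derivation:
Tile 8: at (0,0), goal (2,1), distance |0-2|+|0-1| = 3
Tile 1: at (0,1), goal (0,0), distance |0-0|+|1-0| = 1
Tile 3: at (0,2), goal (0,2), distance |0-0|+|2-2| = 0
Tile 2: at (1,0), goal (0,1), distance |1-0|+|0-1| = 2
Tile 4: at (1,2), goal (1,0), distance |1-1|+|2-0| = 2
Tile 5: at (2,0), goal (1,1), distance |2-1|+|0-1| = 2
Tile 6: at (2,1), goal (1,2), distance |2-1|+|1-2| = 2
Tile 7: at (2,2), goal (2,0), distance |2-2|+|2-0| = 2
Sum: 3 + 1 + 0 + 2 + 2 + 2 + 2 + 2 = 14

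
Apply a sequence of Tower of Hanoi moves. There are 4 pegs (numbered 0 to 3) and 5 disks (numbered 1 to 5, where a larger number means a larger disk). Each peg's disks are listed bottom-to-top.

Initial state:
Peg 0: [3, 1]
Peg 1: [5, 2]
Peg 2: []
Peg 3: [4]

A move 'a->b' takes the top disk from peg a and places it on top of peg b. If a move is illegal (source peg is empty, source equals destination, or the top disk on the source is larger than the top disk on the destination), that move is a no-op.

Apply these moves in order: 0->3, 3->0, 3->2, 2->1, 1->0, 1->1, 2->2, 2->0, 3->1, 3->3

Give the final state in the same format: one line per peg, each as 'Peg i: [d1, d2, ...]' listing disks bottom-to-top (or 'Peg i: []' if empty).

Answer: Peg 0: [3, 1]
Peg 1: [5, 2]
Peg 2: [4]
Peg 3: []

Derivation:
After move 1 (0->3):
Peg 0: [3]
Peg 1: [5, 2]
Peg 2: []
Peg 3: [4, 1]

After move 2 (3->0):
Peg 0: [3, 1]
Peg 1: [5, 2]
Peg 2: []
Peg 3: [4]

After move 3 (3->2):
Peg 0: [3, 1]
Peg 1: [5, 2]
Peg 2: [4]
Peg 3: []

After move 4 (2->1):
Peg 0: [3, 1]
Peg 1: [5, 2]
Peg 2: [4]
Peg 3: []

After move 5 (1->0):
Peg 0: [3, 1]
Peg 1: [5, 2]
Peg 2: [4]
Peg 3: []

After move 6 (1->1):
Peg 0: [3, 1]
Peg 1: [5, 2]
Peg 2: [4]
Peg 3: []

After move 7 (2->2):
Peg 0: [3, 1]
Peg 1: [5, 2]
Peg 2: [4]
Peg 3: []

After move 8 (2->0):
Peg 0: [3, 1]
Peg 1: [5, 2]
Peg 2: [4]
Peg 3: []

After move 9 (3->1):
Peg 0: [3, 1]
Peg 1: [5, 2]
Peg 2: [4]
Peg 3: []

After move 10 (3->3):
Peg 0: [3, 1]
Peg 1: [5, 2]
Peg 2: [4]
Peg 3: []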